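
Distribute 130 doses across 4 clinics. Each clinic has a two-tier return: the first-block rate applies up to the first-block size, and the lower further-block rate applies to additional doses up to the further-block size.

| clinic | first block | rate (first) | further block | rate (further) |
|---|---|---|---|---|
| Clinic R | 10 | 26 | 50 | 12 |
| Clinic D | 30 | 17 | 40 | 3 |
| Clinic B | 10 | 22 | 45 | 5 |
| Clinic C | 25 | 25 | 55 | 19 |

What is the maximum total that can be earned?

Rank every tier by rate: Clinic R/first 26 > Clinic C/first 25 > Clinic B/first 22 > Clinic C/second 19 > Clinic D/first 17 > Clinic R/second 12 > Clinic B/second 5 > Clinic D/second 3.
Clinic R first at 26: fill all 10 ; 120 left.
Clinic C first at 25: fill all 25 ; 95 left.
Clinic B first at 22: fill all 10 ; 85 left.
Fill Clinic C second block (55 at 19) ; 30 left.
Fill Clinic D first block (30 at 17) ; 0 left.
Total = 26×10 + 25×25 + 22×10 + 19×55 + 17×30 = 2660.

2660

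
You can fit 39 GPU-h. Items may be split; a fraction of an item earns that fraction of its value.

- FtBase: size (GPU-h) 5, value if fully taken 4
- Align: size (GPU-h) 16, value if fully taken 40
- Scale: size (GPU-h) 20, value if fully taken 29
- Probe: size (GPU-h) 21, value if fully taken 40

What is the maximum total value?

82.9

Best value per unit of size first: Align 40/16≈2.5, Probe 40/21≈1.9, Scale 29/20≈1.45, FtBase 4/5≈0.8.
All 16 GPU-h of Align fit (value 40) → 23 remain.
All 21 GPU-h of Probe fit (value 40) → 2 remain.
Fill the last 2 GPU-h with part of Scale: 2/20 of it earns 2.9.
Total value = 82.9.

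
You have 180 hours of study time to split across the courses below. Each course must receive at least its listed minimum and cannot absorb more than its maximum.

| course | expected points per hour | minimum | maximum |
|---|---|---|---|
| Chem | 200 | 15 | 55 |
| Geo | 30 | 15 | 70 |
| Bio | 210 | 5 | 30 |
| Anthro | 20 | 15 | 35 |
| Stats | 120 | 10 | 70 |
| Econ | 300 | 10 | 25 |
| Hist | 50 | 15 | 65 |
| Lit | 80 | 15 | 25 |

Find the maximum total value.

28700

Meeting every minimum uses 15+15+5+15+10+10+15+15 = 100 hours, leaving 80.
Order the courses by expected points per hour: Econ 300 > Bio 210 > Chem 200 > Stats 120 > Lit 80 > Hist 50 > Geo 30 > Anthro 20.
Econ: +15 to 25 (cap) — 65 left.
Give Bio 25 more to hit its cap of 30 — 40 left.
Chem takes 40 more to reach its cap of 55 — 0 left.
Total = 200×55 + 30×15 + 210×30 + 20×15 + 120×10 + 300×25 + 50×15 + 80×15 = 28700.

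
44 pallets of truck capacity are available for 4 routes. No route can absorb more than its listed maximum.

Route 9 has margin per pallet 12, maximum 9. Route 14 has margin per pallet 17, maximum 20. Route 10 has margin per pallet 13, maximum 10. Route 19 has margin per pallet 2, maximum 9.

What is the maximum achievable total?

Order the routes by margin per pallet: Route 14 17 > Route 10 13 > Route 9 12 > Route 19 2.
Route 14 takes 20 to reach its cap of 20 — 24 left.
Give Route 10 10 to hit its cap of 10 — 14 left.
Route 9 takes 9 to reach its cap of 9 — 5 left.
Only 5 left; Route 19 takes them to reach 5.
Total = 12×9 + 17×20 + 13×10 + 2×5 = 588.

588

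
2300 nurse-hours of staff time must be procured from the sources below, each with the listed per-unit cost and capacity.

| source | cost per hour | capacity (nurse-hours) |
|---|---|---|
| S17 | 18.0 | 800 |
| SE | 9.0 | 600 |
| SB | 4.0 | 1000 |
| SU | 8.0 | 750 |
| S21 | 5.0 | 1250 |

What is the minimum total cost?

10650

Use sources in increasing cost order.
SB (4.0): use full 1000 ; 1300 nurse-hours to go.
S21 at 5.0: take all 1250 nurse-hours ; 50 still needed.
SU (8.0): take the remaining 50 ; done.
SE, S17: unused.
Cost = 1000×4.0 + 1250×5.0 + 50×8.0 = 10650.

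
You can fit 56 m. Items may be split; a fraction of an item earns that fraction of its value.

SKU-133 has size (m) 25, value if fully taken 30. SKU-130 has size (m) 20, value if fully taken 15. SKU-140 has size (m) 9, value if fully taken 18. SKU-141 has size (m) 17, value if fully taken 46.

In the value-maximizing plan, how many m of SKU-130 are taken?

Rank by value-to-size ratio: SKU-141 46/17≈2.71, SKU-140 18/9≈2, SKU-133 30/25≈1.2, SKU-130 15/20≈0.75.
Take all of SKU-141 (17 m, value 46) — 39 m left.
All 9 m of SKU-140 fit (value 18) — 30 remain.
SKU-133: take in full, 25 m for value 30 — 5 left.
Only 5 m remain; take 5/20 of SKU-130 for value 15×5/20 = 3.75.

5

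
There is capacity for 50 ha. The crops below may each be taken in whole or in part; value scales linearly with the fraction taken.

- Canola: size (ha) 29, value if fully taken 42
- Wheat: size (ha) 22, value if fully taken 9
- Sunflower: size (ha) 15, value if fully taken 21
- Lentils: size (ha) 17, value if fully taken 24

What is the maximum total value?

Rank by value-to-size ratio: Canola 42/29≈1.45, Lentils 24/17≈1.41, Sunflower 21/15≈1.4, Wheat 9/22≈0.409.
Canola: take in full, 29 ha for value 42 — 21 left.
All 17 ha of Lentils fit (value 24) — 4 remain.
Only 4 ha remain; take 4/15 of Sunflower for value 21×4/15 = 5.6.
Total value = 71.6.

71.6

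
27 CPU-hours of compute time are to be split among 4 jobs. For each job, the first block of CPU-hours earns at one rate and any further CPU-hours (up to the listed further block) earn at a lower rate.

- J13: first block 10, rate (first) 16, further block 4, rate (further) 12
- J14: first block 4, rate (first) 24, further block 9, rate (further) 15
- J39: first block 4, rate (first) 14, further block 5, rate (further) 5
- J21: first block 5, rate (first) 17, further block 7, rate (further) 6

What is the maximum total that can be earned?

Treat each block as its own option and order by rate: J14/first 24 > J21/first 17 > J13/first 16 > J14/second 15 > J39/first 14 > J13/second 12 > J21/second 6 > J39/second 5.
J14/first (24): +4 — 23 left.
J21/first (17): +5 — 18 left.
J13/first (16): +10 — 8 left.
J14/second: +8 of 9 at 15; pool empty.
Total = 24×4 + 17×5 + 16×10 + 15×8 = 461.

461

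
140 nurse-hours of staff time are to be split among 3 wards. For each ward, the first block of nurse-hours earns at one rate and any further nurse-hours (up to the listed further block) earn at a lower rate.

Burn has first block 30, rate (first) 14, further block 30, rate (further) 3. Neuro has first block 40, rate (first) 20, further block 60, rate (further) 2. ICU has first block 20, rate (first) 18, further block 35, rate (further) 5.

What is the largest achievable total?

Order all 6 blocks by rate: Neuro/first 20 > ICU/first 18 > Burn/first 14 > ICU/second 5 > Burn/second 3 > Neuro/second 2.
Neuro/first (20): +40 → 100 left.
Fill ICU first block (20 at 18) → 80 left.
Burn/first (14): +30 → 50 left.
ICU second at 5: fill all 35 → 15 left.
Burn second at 3: only 15 left, fill 15.
Total = 20×40 + 18×20 + 14×30 + 5×35 + 3×15 = 1800.

1800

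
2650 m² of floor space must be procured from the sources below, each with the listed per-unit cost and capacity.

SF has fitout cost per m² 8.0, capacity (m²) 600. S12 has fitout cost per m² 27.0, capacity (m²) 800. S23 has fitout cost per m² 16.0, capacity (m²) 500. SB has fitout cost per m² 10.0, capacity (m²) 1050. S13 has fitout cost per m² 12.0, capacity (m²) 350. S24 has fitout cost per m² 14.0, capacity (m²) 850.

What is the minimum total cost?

Use sources in increasing cost order.
SF at 8.0: take all 600 m² ; 2050 still needed.
Take 1050 from SB at 10.0 ; need 1000 more.
S13 at 12.0: take all 350 m² ; 650 still needed.
Take 650 from S24 at 14.0 to finish.
S23, S12: unused.
Cost = 600×8.0 + 1050×10.0 + 350×12.0 + 650×14.0 = 28600.

28600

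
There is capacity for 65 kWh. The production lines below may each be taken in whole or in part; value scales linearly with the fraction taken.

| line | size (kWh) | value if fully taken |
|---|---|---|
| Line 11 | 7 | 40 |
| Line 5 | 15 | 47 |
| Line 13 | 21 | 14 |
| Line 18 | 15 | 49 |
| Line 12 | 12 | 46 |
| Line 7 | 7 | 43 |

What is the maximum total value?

Sort by value density: Line 7 43/7≈6.14, Line 11 40/7≈5.71, Line 12 46/12≈3.83, Line 18 49/15≈3.27, Line 5 47/15≈3.13, Line 13 14/21≈0.667.
All 7 kWh of Line 7 fit (value 43) → 58 remain.
Take all of Line 11 (7 kWh, value 40) → 51 kWh left.
Take all of Line 12 (12 kWh, value 46) → 39 kWh left.
Take all of Line 18 (15 kWh, value 49) → 24 kWh left.
Line 5: take in full, 15 kWh for value 47 → 9 left.
9 kWh left: a 9/21 share of Line 13 gives 14×9/21 = 6.
Total value = 231.

231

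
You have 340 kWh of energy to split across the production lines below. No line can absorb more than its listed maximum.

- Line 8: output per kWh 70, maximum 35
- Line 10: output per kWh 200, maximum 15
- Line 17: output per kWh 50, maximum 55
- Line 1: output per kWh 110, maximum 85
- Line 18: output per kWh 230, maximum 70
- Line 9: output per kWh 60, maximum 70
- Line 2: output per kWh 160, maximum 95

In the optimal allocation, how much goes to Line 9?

40

Rank by output per kWh: Line 18 230 > Line 10 200 > Line 2 160 > Line 1 110 > Line 8 70 > Line 9 60 > Line 17 50.
Give Line 18 70 to hit its cap of 70 → 270 left.
Give Line 10 15 to hit its cap of 15 → 255 left.
Line 2 takes 95 to reach its cap of 95 → 160 left.
Line 1 takes 85 to reach its cap of 85 → 75 left.
Line 8 takes 35 to reach its cap of 35 → 40 left.
Line 9 has room for 70 but only 40 remain, so it gets 40.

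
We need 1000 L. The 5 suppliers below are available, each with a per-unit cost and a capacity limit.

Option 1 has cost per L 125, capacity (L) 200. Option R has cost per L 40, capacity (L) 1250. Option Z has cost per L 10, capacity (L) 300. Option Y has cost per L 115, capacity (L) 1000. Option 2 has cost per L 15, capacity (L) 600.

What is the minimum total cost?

Use suppliers in increasing cost order.
Option Z at 10: take all 300 L — 700 still needed.
Option 2 (15): use full 600 — 100 L to go.
Option R (40): take the remaining 100 — done.
Option Y, Option 1: unused.
Cost = 300×10 + 600×15 + 100×40 = 16000.

16000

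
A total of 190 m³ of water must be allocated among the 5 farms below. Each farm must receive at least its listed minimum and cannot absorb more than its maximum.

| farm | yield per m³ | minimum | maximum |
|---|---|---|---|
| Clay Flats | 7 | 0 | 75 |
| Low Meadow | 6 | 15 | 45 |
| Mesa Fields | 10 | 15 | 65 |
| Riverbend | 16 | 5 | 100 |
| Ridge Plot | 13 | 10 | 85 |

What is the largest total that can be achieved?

2620

Meeting every minimum uses 0+15+15+5+10 = 45 m³, leaving 145.
Order the farms by yield per m³: Riverbend 16 > Ridge Plot 13 > Mesa Fields 10 > Clay Flats 7 > Low Meadow 6.
Give Riverbend 95 more to hit its cap of 100 → 50 left.
Only 50 left; Ridge Plot takes them to reach 60.
Total = 6×15 + 10×15 + 16×100 + 13×60 = 2620.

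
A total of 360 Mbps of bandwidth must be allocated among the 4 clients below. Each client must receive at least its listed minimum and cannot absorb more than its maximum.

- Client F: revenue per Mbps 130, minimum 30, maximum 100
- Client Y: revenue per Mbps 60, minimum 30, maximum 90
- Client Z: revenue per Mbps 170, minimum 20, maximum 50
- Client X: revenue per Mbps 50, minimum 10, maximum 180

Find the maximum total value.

32900

Meeting every minimum uses 30+30+20+10 = 90 Mbps, leaving 270.
Order the clients by revenue per Mbps: Client Z 170 > Client F 130 > Client Y 60 > Client X 50.
Give Client Z 30 more to hit its cap of 50 → 240 left.
Give Client F 70 more to hit its cap of 100 → 170 left.
Give Client Y 60 more to hit its cap of 90 → 110 left.
Only 110 left; Client X takes them to reach 120.
Total = 130×100 + 60×90 + 170×50 + 50×120 = 32900.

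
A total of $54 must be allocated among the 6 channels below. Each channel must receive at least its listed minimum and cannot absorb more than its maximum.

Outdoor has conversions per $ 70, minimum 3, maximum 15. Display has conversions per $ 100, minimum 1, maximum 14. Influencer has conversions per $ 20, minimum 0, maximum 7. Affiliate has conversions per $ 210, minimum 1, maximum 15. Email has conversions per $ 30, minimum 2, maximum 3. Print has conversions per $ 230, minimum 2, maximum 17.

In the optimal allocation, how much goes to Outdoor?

Meeting every minimum uses 3+1+0+1+2+2 = 9 $, leaving 45.
Order the channels by conversions per $: Print 230 > Affiliate 210 > Display 100 > Outdoor 70 > Email 30 > Influencer 20.
Print takes 15 more to reach its cap of 17 ; 30 left.
Give Affiliate 14 more to hit its cap of 15 ; 16 left.
Give Display 13 more to hit its cap of 14 ; 3 left.
Outdoor has room for 12 more but only 3 remain, so it gets 6.

6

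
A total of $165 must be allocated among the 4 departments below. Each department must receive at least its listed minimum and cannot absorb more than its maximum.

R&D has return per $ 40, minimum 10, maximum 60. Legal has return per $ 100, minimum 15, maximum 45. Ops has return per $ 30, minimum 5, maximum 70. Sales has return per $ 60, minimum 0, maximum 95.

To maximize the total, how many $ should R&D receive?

Meeting every minimum uses 10+15+5+0 = 30 $, leaving 135.
Highest return per $ first: Legal 100 > Sales 60 > R&D 40 > Ops 30.
Legal: +30 to 45 (cap) — 105 left.
Sales takes 95 more to reach its cap of 95 — 10 left.
Only 10 left; R&D takes them to reach 20.

20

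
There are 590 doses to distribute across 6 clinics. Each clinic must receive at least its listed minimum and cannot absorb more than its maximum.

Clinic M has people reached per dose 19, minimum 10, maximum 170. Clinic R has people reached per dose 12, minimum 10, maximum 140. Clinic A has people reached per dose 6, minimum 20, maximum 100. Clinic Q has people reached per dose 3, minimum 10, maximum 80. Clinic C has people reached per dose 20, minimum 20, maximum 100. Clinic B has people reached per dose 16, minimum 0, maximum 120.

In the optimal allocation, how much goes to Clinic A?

50

Meeting every minimum uses 10+10+20+10+20+0 = 70 doses, leaving 520.
Order the clinics by people reached per dose: Clinic C 20 > Clinic M 19 > Clinic B 16 > Clinic R 12 > Clinic A 6 > Clinic Q 3.
Clinic C: +80 to 100 (cap) — 440 left.
Give Clinic M 160 more to hit its cap of 170 — 280 left.
Clinic B takes 120 more to reach its cap of 120 — 160 left.
Give Clinic R 130 more to hit its cap of 140 — 30 left.
Clinic A has room for 80 more but only 30 remain, so it gets 50.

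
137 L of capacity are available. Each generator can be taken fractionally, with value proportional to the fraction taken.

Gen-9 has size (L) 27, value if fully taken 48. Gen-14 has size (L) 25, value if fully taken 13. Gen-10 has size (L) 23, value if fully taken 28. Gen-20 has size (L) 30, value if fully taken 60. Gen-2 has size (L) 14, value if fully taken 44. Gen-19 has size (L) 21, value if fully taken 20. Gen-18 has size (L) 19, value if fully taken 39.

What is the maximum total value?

Sort by value density: Gen-2 44/14≈3.14, Gen-18 39/19≈2.05, Gen-20 60/30≈2, Gen-9 48/27≈1.78, Gen-10 28/23≈1.22, Gen-19 20/21≈0.952, Gen-14 13/25≈0.52.
Take all of Gen-2 (14 L, value 44) — 123 L left.
All 19 L of Gen-18 fit (value 39) — 104 remain.
Take all of Gen-20 (30 L, value 60) — 74 L left.
Take all of Gen-9 (27 L, value 48) — 47 L left.
All 23 L of Gen-10 fit (value 28) — 24 remain.
Take all of Gen-19 (21 L, value 20) — 3 L left.
Only 3 L remain; take 3/25 of Gen-14 for value 13×3/25 = 1.56.
Total value = 240.56.

240.56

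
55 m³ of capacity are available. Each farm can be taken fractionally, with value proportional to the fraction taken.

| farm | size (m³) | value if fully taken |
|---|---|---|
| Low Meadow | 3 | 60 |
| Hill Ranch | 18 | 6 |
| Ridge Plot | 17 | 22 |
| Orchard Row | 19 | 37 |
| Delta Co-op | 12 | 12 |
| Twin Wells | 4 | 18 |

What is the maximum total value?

149

Rank by value-to-size ratio: Low Meadow 60/3≈20, Twin Wells 18/4≈4.5, Orchard Row 37/19≈1.95, Ridge Plot 22/17≈1.29, Delta Co-op 12/12≈1, Hill Ranch 6/18≈0.333.
Take all of Low Meadow (3 m³, value 60) ; 52 m³ left.
Take all of Twin Wells (4 m³, value 18) ; 48 m³ left.
Take all of Orchard Row (19 m³, value 37) ; 29 m³ left.
Take all of Ridge Plot (17 m³, value 22) ; 12 m³ left.
All 12 m³ of Delta Co-op fit (value 12) ; 0 remain.
Total value = 149.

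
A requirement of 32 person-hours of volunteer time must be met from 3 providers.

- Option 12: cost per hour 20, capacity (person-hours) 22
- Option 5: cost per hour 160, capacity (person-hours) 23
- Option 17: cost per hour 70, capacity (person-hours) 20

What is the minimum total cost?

Use providers in increasing cost order.
Option 12 (20): use full 22 — 10 person-hours to go.
Option 17 at 70: take 10 of its 20 — requirement met.
Option 5: unused.
Cost = 22×20 + 10×70 = 1140.

1140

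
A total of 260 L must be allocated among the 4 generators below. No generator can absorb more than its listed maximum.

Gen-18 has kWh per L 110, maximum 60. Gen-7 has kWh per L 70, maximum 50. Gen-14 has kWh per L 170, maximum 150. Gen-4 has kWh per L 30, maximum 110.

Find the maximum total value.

Highest kWh per L first: Gen-14 170 > Gen-18 110 > Gen-7 70 > Gen-4 30.
Gen-14 takes 150 to reach its cap of 150 → 110 left.
Gen-18: +60 to 60 (cap) → 50 left.
Gen-7 takes 50 to reach its cap of 50 → 0 left.
Total = 110×60 + 70×50 + 170×150 = 35600.

35600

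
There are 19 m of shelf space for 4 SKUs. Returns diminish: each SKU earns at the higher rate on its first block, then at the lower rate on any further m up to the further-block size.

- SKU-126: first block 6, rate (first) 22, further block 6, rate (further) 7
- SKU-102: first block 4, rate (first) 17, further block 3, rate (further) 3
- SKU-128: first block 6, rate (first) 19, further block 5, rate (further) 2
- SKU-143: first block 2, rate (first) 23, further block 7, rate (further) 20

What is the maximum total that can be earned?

394

Order all 8 blocks by rate: SKU-143/T1 23 > SKU-126/T1 22 > SKU-143/T2 20 > SKU-128/T1 19 > SKU-102/T1 17 > SKU-126/T2 7 > SKU-102/T2 3 > SKU-128/T2 2.
Fill SKU-143 T1 block (2 at 23) ; 17 left.
SKU-126 T1 at 22: fill all 6 ; 11 left.
Fill SKU-143 T2 block (7 at 20) ; 4 left.
SKU-128 T1 at 19: only 4 left, fill 4.
Total = 23×2 + 22×6 + 20×7 + 19×4 = 394.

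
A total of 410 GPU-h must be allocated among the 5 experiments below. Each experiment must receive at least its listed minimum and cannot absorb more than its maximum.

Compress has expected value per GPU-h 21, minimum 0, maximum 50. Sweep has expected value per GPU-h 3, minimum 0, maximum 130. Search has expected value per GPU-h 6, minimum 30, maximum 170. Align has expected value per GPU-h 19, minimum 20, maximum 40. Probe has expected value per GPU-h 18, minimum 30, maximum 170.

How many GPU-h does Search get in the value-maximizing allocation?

150

Meeting every minimum uses 0+0+30+20+30 = 80 GPU-h, leaving 330.
Order the experiments by expected value per GPU-h: Compress 21 > Align 19 > Probe 18 > Search 6 > Sweep 3.
Give Compress 50 more to hit its cap of 50 → 280 left.
Align takes 20 more to reach its cap of 40 → 260 left.
Probe takes 140 more to reach its cap of 170 → 120 left.
Search: +120 (room for 140) → 150. Pool exhausted.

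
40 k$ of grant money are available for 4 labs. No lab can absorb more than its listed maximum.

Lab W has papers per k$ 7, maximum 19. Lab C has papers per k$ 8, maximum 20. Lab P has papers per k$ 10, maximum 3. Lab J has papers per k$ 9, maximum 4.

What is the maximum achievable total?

Rank by papers per k$: Lab P 10 > Lab J 9 > Lab C 8 > Lab W 7.
Lab P: +3 to 3 (cap) — 37 left.
Give Lab J 4 to hit its cap of 4 — 33 left.
Give Lab C 20 to hit its cap of 20 — 13 left.
Only 13 left; Lab W takes them to reach 13.
Total = 7×13 + 8×20 + 10×3 + 9×4 = 317.

317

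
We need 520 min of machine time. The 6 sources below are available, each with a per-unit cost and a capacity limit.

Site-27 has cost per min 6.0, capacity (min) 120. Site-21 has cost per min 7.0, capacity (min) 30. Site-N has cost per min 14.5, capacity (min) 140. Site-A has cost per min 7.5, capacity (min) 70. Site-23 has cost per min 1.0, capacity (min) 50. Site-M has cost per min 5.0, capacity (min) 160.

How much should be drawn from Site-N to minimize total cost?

90

Cheapest first:
Site-23 at 1.0: take all 50 min — 470 still needed.
Take 160 from Site-M at 5.0 — need 310 more.
Take 120 from Site-27 at 6.0 — need 190 more.
Site-21 (7.0): use full 30 — 160 min to go.
Site-A (7.5): use full 70 — 90 min to go.
Site-N at 14.5: take 90 of its 140 — requirement met.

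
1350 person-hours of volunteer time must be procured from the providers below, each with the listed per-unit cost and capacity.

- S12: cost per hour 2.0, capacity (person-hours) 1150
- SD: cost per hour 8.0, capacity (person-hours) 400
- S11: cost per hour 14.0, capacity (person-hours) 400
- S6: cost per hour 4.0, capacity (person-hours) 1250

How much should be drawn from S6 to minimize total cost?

Fill from the cheapest provider first.
Take 1150 from S12 at 2.0 ; need 200 more.
Take 200 from S6 at 4.0 to finish.
SD, S11: unused.

200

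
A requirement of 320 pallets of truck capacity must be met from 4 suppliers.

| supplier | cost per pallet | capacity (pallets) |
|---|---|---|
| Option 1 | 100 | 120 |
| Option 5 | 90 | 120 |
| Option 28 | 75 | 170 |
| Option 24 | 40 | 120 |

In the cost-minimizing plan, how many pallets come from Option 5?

Use suppliers in increasing cost order.
Take 120 from Option 24 at 40 ; need 200 more.
Take 170 from Option 28 at 75 ; need 30 more.
Take 30 from Option 5 at 90 to finish.
Option 1: unused.

30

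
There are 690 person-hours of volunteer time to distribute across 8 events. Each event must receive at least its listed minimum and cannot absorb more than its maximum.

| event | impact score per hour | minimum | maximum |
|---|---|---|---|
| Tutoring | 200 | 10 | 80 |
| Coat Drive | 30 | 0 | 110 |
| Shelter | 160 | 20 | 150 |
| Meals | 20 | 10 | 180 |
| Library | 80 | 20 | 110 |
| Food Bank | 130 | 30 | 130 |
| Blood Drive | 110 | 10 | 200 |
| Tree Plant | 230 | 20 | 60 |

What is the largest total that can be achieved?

Meeting every minimum uses 10+0+20+10+20+30+10+20 = 120 person-hours, leaving 570.
Rank by impact score per hour: Tree Plant 230 > Tutoring 200 > Shelter 160 > Food Bank 130 > Blood Drive 110 > Library 80 > Coat Drive 30 > Meals 20.
Tree Plant takes 40 more to reach its cap of 60 → 530 left.
Tutoring takes 70 more to reach its cap of 80 → 460 left.
Shelter takes 130 more to reach its cap of 150 → 330 left.
Food Bank takes 100 more to reach its cap of 130 → 230 left.
Blood Drive takes 190 more to reach its cap of 200 → 40 left.
Library: +40 (room for 90) → 60. Pool exhausted.
Total = 200×80 + 160×150 + 20×10 + 80×60 + 130×130 + 110×200 + 230×60 = 97700.

97700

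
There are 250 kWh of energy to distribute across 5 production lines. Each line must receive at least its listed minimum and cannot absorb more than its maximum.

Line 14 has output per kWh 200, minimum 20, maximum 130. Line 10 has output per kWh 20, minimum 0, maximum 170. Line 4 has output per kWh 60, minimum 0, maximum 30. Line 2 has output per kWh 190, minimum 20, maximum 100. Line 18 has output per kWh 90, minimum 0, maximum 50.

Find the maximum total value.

Meeting every minimum uses 20+0+0+20+0 = 40 kWh, leaving 210.
Rank by output per kWh: Line 14 200 > Line 2 190 > Line 18 90 > Line 4 60 > Line 10 20.
Line 14: +110 to 130 (cap) → 100 left.
Line 2 takes 80 more to reach its cap of 100 → 20 left.
Line 18 has room for 50 more but only 20 remain, so it gets 20.
Total = 200×130 + 190×100 + 90×20 = 46800.

46800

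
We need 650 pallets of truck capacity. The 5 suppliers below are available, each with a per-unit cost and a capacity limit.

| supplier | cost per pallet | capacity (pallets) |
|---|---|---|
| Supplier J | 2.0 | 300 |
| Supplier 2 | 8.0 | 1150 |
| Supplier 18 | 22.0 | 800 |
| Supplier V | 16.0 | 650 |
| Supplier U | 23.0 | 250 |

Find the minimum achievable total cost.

3400

Fill from the cheapest supplier first.
Supplier J (2.0): use full 300 → 350 pallets to go.
Supplier 2 at 8.0: take 350 of its 1150 → requirement met.
Supplier V, Supplier 18, Supplier U: unused.
Cost = 300×2.0 + 350×8.0 = 3400.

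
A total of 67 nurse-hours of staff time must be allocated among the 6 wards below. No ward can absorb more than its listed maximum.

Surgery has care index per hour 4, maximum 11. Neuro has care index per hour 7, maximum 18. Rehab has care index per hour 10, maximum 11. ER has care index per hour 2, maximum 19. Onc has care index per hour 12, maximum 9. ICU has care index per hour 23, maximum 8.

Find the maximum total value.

Highest care index per hour first: ICU 23 > Onc 12 > Rehab 10 > Neuro 7 > Surgery 4 > ER 2.
Give ICU 8 to hit its cap of 8 — 59 left.
Give Onc 9 to hit its cap of 9 — 50 left.
Rehab: +11 to 11 (cap) — 39 left.
Give Neuro 18 to hit its cap of 18 — 21 left.
Surgery takes 11 to reach its cap of 11 — 10 left.
Only 10 left; ER takes them to reach 10.
Total = 4×11 + 7×18 + 10×11 + 2×10 + 12×9 + 23×8 = 592.

592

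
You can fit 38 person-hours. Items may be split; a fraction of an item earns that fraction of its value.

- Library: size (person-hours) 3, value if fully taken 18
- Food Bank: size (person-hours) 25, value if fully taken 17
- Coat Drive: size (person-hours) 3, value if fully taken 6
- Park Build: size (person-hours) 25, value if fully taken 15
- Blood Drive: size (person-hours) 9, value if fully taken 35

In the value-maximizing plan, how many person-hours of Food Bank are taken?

23

Sort by value density: Library 18/3≈6, Blood Drive 35/9≈3.89, Coat Drive 6/3≈2, Food Bank 17/25≈0.68, Park Build 15/25≈0.6.
Library: take in full, 3 person-hours for value 18 → 35 left.
Blood Drive: take in full, 9 person-hours for value 35 → 26 left.
All 3 person-hours of Coat Drive fit (value 6) → 23 remain.
Only 23 person-hours remain; take 23/25 of Food Bank for value 17×23/25 = 15.64.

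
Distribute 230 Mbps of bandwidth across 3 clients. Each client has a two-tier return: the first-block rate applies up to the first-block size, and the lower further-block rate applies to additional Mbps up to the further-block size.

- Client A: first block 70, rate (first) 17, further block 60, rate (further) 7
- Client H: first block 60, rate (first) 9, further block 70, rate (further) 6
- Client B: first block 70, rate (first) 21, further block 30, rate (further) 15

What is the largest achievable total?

Rank every tier by rate: Client B/first 21 > Client A/first 17 > Client B/second 15 > Client H/first 9 > Client A/second 7 > Client H/second 6.
Fill Client B first block (70 at 21) → 160 left.
Client A first at 17: fill all 70 → 90 left.
Client B/second (15): +30 → 60 left.
Fill Client H first block (60 at 9) → 0 left.
Total = 21×70 + 17×70 + 15×30 + 9×60 = 3650.

3650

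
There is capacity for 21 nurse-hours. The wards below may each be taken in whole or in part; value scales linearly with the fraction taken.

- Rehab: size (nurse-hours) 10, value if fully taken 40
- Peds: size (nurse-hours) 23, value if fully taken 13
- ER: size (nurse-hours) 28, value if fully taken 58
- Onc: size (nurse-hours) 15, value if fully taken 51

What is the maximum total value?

Rank by value-to-size ratio: Rehab 40/10≈4, Onc 51/15≈3.4, ER 58/28≈2.07, Peds 13/23≈0.565.
Rehab: take in full, 10 nurse-hours for value 40 → 11 left.
11 nurse-hours left: a 11/15 share of Onc gives 51×11/15 = 37.4.
Total value = 77.4.

77.4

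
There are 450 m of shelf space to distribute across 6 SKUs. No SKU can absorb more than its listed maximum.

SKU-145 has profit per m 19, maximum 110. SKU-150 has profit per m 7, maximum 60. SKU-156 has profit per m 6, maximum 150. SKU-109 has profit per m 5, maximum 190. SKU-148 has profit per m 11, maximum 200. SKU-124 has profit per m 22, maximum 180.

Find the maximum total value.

7810

Order the SKUs by profit per m: SKU-124 22 > SKU-145 19 > SKU-148 11 > SKU-150 7 > SKU-156 6 > SKU-109 5.
SKU-124: +180 to 180 (cap) — 270 left.
SKU-145 takes 110 to reach its cap of 110 — 160 left.
SKU-148: +160 (room for 200) → 160. Pool exhausted.
Total = 19×110 + 11×160 + 22×180 = 7810.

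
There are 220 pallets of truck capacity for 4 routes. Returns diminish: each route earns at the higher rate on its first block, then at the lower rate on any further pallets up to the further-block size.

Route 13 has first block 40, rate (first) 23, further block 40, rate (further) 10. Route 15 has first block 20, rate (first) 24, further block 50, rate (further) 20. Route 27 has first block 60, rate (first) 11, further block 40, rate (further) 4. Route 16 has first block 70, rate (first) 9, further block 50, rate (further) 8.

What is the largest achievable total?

3550

Rank every tier by rate: Route 15/T1 24 > Route 13/T1 23 > Route 15/T2 20 > Route 27/T1 11 > Route 13/T2 10 > Route 16/T1 9 > Route 16/T2 8 > Route 27/T2 4.
Fill Route 15 T1 block (20 at 24) — 200 left.
Route 13 T1 at 23: fill all 40 — 160 left.
Fill Route 15 T2 block (50 at 20) — 110 left.
Route 27/T1 (11): +60 — 50 left.
Route 13 T2 at 10: fill all 40 — 10 left.
Route 16 T1 at 9: only 10 left, fill 10.
Total = 24×20 + 23×40 + 20×50 + 11×60 + 10×40 + 9×10 = 3550.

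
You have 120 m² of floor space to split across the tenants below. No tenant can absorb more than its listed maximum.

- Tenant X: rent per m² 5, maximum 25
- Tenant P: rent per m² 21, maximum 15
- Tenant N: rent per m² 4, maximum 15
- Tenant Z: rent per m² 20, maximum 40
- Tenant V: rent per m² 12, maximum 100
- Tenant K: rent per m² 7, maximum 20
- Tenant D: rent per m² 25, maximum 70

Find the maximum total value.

2765

Order the tenants by rent per m²: Tenant D 25 > Tenant P 21 > Tenant Z 20 > Tenant V 12 > Tenant K 7 > Tenant X 5 > Tenant N 4.
Tenant D takes 70 to reach its cap of 70 — 50 left.
Tenant P takes 15 to reach its cap of 15 — 35 left.
Only 35 left; Tenant Z takes them to reach 35.
Total = 21×15 + 20×35 + 25×70 = 2765.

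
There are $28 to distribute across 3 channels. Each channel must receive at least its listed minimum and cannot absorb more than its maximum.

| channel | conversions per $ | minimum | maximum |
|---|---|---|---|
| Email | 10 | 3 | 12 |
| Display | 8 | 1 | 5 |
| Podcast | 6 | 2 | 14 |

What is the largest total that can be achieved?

226

Meeting every minimum uses 3+1+2 = 6 $, leaving 22.
Order the channels by conversions per $: Email 10 > Display 8 > Podcast 6.
Email: +9 to 12 (cap) — 13 left.
Display: +4 to 5 (cap) — 9 left.
Podcast: +9 (room for 12) → 11. Pool exhausted.
Total = 10×12 + 8×5 + 6×11 = 226.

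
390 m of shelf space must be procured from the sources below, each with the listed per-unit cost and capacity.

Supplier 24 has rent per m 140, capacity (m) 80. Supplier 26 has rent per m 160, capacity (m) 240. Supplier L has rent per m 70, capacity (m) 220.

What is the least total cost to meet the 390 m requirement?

41000

Fill from the cheapest source first.
Take 220 from Supplier L at 70 → need 170 more.
Supplier 24 at 140: take all 80 m → 90 still needed.
Take 90 from Supplier 26 at 160 to finish.
Cost = 220×70 + 80×140 + 90×160 = 41000.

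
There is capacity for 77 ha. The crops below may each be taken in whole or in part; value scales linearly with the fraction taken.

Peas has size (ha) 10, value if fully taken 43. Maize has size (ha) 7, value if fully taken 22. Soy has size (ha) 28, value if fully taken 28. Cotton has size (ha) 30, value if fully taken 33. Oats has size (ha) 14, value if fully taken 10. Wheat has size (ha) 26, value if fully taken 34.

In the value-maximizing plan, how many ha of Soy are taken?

Sort by value density: Peas 43/10≈4.3, Maize 22/7≈3.14, Wheat 34/26≈1.31, Cotton 33/30≈1.1, Soy 28/28≈1, Oats 10/14≈0.714.
Take all of Peas (10 ha, value 43) → 67 ha left.
All 7 ha of Maize fit (value 22) → 60 remain.
All 26 ha of Wheat fit (value 34) → 34 remain.
Cotton: take in full, 30 ha for value 33 → 4 left.
Fill the last 4 ha with part of Soy: 4/28 of it earns 4.

4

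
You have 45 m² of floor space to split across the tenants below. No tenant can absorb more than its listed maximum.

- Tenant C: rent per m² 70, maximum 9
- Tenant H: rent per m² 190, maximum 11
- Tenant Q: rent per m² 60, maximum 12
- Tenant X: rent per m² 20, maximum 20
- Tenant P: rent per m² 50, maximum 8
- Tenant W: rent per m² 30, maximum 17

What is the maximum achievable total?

Highest rent per m² first: Tenant H 190 > Tenant C 70 > Tenant Q 60 > Tenant P 50 > Tenant W 30 > Tenant X 20.
Tenant H takes 11 to reach its cap of 11 ; 34 left.
Give Tenant C 9 to hit its cap of 9 ; 25 left.
Give Tenant Q 12 to hit its cap of 12 ; 13 left.
Tenant P: +8 to 8 (cap) ; 5 left.
Only 5 left; Tenant W takes them to reach 5.
Total = 70×9 + 190×11 + 60×12 + 50×8 + 30×5 = 3990.

3990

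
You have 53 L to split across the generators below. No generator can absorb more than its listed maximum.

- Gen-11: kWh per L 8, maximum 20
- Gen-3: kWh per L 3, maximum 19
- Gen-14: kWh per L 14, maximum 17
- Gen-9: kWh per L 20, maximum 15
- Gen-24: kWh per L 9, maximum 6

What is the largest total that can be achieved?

Rank by kWh per L: Gen-9 20 > Gen-14 14 > Gen-24 9 > Gen-11 8 > Gen-3 3.
Give Gen-9 15 to hit its cap of 15 ; 38 left.
Gen-14 takes 17 to reach its cap of 17 ; 21 left.
Gen-24: +6 to 6 (cap) ; 15 left.
Gen-11 has room for 20 but only 15 remain, so it gets 15.
Total = 8×15 + 14×17 + 20×15 + 9×6 = 712.

712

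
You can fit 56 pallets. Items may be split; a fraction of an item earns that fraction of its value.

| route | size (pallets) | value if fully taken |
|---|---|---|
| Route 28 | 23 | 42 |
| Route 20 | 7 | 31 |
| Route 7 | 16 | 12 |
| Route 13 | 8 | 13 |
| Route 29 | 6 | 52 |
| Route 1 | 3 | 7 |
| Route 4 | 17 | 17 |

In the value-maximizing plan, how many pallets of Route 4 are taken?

Rank by value-to-size ratio: Route 29 52/6≈8.67, Route 20 31/7≈4.43, Route 1 7/3≈2.33, Route 28 42/23≈1.83, Route 13 13/8≈1.62, Route 4 17/17≈1, Route 7 12/16≈0.75.
All 6 pallets of Route 29 fit (value 52) → 50 remain.
All 7 pallets of Route 20 fit (value 31) → 43 remain.
All 3 pallets of Route 1 fit (value 7) → 40 remain.
Route 28: take in full, 23 pallets for value 42 → 17 left.
Route 13: take in full, 8 pallets for value 13 → 9 left.
Only 9 pallets remain; take 9/17 of Route 4 for value 17×9/17 = 9.

9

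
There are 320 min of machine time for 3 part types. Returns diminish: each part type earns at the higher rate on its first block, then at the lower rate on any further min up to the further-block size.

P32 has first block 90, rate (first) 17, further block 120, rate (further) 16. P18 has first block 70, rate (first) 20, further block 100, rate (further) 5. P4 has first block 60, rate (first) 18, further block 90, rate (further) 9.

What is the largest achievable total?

Treat each block as its own option and order by rate: P18/first 20 > P4/first 18 > P32/first 17 > P32/second 16 > P4/second 9 > P18/second 5.
P18 first at 20: fill all 70 ; 250 left.
Fill P4 first block (60 at 18) ; 190 left.
Fill P32 first block (90 at 17) ; 100 left.
100 remain; put them into P32 second at 16.
Total = 20×70 + 18×60 + 17×90 + 16×100 = 5610.

5610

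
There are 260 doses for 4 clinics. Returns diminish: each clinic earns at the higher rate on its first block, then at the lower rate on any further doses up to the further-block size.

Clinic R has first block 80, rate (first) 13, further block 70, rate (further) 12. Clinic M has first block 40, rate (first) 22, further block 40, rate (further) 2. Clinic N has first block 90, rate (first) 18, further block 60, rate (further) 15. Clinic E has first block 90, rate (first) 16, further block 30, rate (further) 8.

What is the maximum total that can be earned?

Rank every tier by rate: Clinic M/tier1 22 > Clinic N/tier1 18 > Clinic E/tier1 16 > Clinic N/tier2 15 > Clinic R/tier1 13 > Clinic R/tier2 12 > Clinic E/tier2 8 > Clinic M/tier2 2.
Clinic M/tier1 (22): +40 — 220 left.
Clinic N tier1 at 18: fill all 90 — 130 left.
Clinic E/tier1 (16): +90 — 40 left.
Clinic N tier2 at 15: only 40 left, fill 40.
Total = 22×40 + 18×90 + 16×90 + 15×40 = 4540.

4540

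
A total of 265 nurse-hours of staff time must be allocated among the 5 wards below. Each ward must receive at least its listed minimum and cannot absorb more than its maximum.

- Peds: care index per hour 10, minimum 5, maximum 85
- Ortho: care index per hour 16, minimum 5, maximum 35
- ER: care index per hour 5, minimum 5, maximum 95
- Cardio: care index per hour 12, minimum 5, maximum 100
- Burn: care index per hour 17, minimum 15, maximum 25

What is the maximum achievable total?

3135

Meeting every minimum uses 5+5+5+5+15 = 35 nurse-hours, leaving 230.
Order the wards by care index per hour: Burn 17 > Ortho 16 > Cardio 12 > Peds 10 > ER 5.
Give Burn 10 more to hit its cap of 25 — 220 left.
Ortho takes 30 more to reach its cap of 35 — 190 left.
Give Cardio 95 more to hit its cap of 100 — 95 left.
Give Peds 80 more to hit its cap of 85 — 15 left.
ER has room for 90 more but only 15 remain, so it gets 20.
Total = 10×85 + 16×35 + 5×20 + 12×100 + 17×25 = 3135.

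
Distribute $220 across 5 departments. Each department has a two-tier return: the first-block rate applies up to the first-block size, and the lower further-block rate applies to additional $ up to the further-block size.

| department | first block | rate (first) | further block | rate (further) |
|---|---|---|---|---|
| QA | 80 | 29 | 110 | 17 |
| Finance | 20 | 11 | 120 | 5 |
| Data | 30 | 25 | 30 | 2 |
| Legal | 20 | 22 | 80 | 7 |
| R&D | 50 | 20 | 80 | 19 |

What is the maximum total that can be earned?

5270

Order all 10 blocks by rate: QA/first 29 > Data/first 25 > Legal/first 22 > R&D/first 20 > R&D/second 19 > QA/second 17 > Finance/first 11 > Legal/second 7 > Finance/second 5 > Data/second 2.
QA/first (29): +80 ; 140 left.
Fill Data first block (30 at 25) ; 110 left.
Legal first at 22: fill all 20 ; 90 left.
Fill R&D first block (50 at 20) ; 40 left.
R&D/second: +40 of 80 at 19; pool empty.
Total = 29×80 + 25×30 + 22×20 + 20×50 + 19×40 = 5270.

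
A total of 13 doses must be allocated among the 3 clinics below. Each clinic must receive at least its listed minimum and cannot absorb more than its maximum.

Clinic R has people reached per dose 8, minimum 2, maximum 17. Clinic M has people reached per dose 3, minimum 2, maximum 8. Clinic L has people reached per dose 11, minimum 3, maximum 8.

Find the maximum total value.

Meeting every minimum uses 2+2+3 = 7 doses, leaving 6.
Highest people reached per dose first: Clinic L 11 > Clinic R 8 > Clinic M 3.
Clinic L: +5 to 8 (cap) — 1 left.
Clinic R: +1 (room for 15) → 3. Pool exhausted.
Total = 8×3 + 3×2 + 11×8 = 118.

118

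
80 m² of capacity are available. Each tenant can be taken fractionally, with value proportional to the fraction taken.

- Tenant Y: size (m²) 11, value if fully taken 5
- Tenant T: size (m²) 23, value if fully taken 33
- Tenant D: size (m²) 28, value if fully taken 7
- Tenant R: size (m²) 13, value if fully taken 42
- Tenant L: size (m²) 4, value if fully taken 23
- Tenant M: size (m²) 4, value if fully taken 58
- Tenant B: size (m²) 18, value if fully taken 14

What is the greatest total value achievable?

Sort by value density: Tenant M 58/4≈14.5, Tenant L 23/4≈5.75, Tenant R 42/13≈3.23, Tenant T 33/23≈1.43, Tenant B 14/18≈0.778, Tenant Y 5/11≈0.455, Tenant D 7/28≈0.25.
Tenant M: take in full, 4 m² for value 58 ; 76 left.
Take all of Tenant L (4 m², value 23) ; 72 m² left.
All 13 m² of Tenant R fit (value 42) ; 59 remain.
Take all of Tenant T (23 m², value 33) ; 36 m² left.
Tenant B: take in full, 18 m² for value 14 ; 18 left.
Tenant Y: take in full, 11 m² for value 5 ; 7 left.
Only 7 m² remain; take 7/28 of Tenant D for value 7×7/28 = 1.75.
Total value = 176.75.

176.75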